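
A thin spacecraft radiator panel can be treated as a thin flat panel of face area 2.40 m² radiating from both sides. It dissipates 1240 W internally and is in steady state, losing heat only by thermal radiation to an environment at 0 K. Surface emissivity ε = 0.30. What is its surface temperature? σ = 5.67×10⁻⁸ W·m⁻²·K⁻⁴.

T ≈ 351 K

Steady state: internal power = radiated power, P = εσA T⁴.
Radiating area A = 2·2.40 = 4.800 m².
T⁴ = P/(εσA) = 1240/(0.30·5.67×10⁻⁸·4.800) = 1.519×10¹⁰ K⁴.
T = (1.519×10¹⁰)^(1/4).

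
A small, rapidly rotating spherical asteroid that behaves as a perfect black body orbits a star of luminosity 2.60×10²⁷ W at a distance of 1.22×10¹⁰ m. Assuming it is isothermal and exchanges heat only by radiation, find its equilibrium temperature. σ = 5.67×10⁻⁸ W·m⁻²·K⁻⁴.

First find the stellar flux at distance d: S = L/(4πd²) = 2.60×10²⁷/(4π·(1.22×10¹⁰)²) = 1.390×10⁶ W/m².
For an isothermal sphere, absorbed (1−a)S·πr² = emitted σ·4πr²·T⁴, so T⁴ = (1−a)S/(4σ).
T⁴ = 1.00·1.390×10⁶/(4·5.67×10⁻⁸) = 6.129×10¹² K⁴.

T ≈ 1570 K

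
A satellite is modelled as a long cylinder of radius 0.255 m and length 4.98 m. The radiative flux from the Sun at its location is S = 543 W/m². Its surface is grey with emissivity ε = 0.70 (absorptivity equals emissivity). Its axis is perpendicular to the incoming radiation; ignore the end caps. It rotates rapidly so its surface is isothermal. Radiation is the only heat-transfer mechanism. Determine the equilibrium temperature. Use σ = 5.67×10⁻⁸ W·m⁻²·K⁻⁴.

T ≈ 235 K

At equilibrium, absorbed power = emitted power.
Absorbing cross-section = 2rL = 2.540 m²; emitting surface = 2πrL = 7.979 m² (ratio π).
εS·A_cross = εσ·A_surf·T⁴  ⇒  T⁴ = S/(πσ)   (ε cancels).
T⁴ = 543/(π·5.67×10⁻⁸) = 3.048×10⁹ K⁴.
T = (3.048×10⁹)^(1/4).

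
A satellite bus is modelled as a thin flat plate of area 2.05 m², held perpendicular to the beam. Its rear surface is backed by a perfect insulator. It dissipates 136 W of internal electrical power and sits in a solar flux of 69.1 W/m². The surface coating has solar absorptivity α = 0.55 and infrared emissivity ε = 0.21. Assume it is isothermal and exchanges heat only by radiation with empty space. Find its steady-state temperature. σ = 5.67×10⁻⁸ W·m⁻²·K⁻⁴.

At steady state, absorbed solar power + internal power = radiated power.
Absorbed: α·S·A_cross = 0.55·69.1·2.050 = 77.91 W (cross-section A).
Total input = 77.91 + 136 = 213.9 W.
Radiated: εσ·A_surf·T⁴ with A_surf = A = 2.050 m².
T⁴ = 213.9/(0.21·5.67×10⁻⁸·2.050) = 8.763×10⁹ K⁴.

T ≈ 306 K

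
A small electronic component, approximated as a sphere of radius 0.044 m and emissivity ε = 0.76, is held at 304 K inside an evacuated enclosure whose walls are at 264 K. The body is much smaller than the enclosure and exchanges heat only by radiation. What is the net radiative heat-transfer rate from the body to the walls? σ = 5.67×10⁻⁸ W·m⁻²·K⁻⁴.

For a small grey body in a large enclosure: P_net = εσA(T_body⁴ − T_wall⁴).
A = 4πr² = 0.02433 m²; T_body⁴ − T_wall⁴ = 8.541×10⁹ − 4.858×10⁹ = 3.683×10⁹ K⁴.
|P_net| = 0.76·5.67×10⁻⁸·0.02433·3.683×10⁹.

P_net ≈ 3.86 W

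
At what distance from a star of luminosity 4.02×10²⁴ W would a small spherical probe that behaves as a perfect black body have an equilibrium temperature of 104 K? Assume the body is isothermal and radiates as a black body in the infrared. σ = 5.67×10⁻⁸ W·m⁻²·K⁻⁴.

d ≈ 1.10×10¹¹ m

For an isothermal black-emitting sphere, (1−a)S·πr² = σ·4πr²·T⁴ ⇒ S = 4σT⁴/(1−a).
S = 4·5.67×10⁻⁸·(104)⁴/1.00 = 26.53 W/m².
Flux falls as S = L/(4πd²), so d = √(L/(4πS)) = √(4.02×10²⁴/(4π·26.53)).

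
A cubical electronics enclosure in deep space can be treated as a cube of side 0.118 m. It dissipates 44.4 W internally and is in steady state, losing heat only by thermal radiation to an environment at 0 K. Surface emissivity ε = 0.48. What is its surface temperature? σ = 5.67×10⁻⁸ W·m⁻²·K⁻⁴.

T ≈ 374 K

Steady state: internal power = radiated power, P = εσA T⁴.
Radiating area A = 6L² = 0.08354 m².
T⁴ = P/(εσA) = 44.4/(0.48·5.67×10⁻⁸·0.08354) = 1.953×10¹⁰ K⁴.
T = (1.953×10¹⁰)^(1/4).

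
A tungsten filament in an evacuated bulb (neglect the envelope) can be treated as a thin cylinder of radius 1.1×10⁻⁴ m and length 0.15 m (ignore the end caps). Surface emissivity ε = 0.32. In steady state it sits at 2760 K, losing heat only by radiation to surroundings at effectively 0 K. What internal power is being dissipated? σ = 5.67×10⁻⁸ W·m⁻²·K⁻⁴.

Steady state: P = εσA T⁴.
A = 2πrL = 1.037×10⁻⁴ m²; T⁴ = (2760)⁴ = 5.803×10¹³ K⁴.
P = 0.32 × 5.67×10⁻⁸ × 1.037×10⁻⁴ × 5.803×10¹³.

P ≈ 109 W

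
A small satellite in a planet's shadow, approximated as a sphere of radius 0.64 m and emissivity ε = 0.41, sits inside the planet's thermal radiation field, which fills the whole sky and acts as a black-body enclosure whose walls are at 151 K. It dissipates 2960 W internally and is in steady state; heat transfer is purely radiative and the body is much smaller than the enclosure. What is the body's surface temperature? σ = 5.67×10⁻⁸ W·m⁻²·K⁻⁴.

T ≈ 399 K

For a small grey body in a large enclosure, net radiated power = εσA(T⁴ − T_w⁴).
Steady state: P = εσA(T⁴ − T_w⁴) with A = 4πr² = 5.147 m².
T⁴ = P/(εσA) + T_w⁴ = 2960/(0.41·5.67×10⁻⁸·5.147) + (151)⁴
    = 2.474×10¹⁰ + 5.199×10⁸ = 2.526×10¹⁰ K⁴.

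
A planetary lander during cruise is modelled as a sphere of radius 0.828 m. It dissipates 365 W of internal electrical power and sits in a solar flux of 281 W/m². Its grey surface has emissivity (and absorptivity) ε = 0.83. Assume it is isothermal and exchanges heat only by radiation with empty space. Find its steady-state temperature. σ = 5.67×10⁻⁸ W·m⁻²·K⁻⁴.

At steady state, absorbed solar power + internal power = radiated power.
Absorbed: α·S·A_cross = 0.83·281·2.154 = 502.3 W (cross-section πr²).
Total input = 502.3 + 365 = 867.3 W.
Radiated: εσ·A_surf·T⁴ with A_surf = 4πr² = 8.615 m².
T⁴ = 867.3/(0.83·5.67×10⁻⁸·8.615) = 2.139×10⁹ K⁴.

T ≈ 215 K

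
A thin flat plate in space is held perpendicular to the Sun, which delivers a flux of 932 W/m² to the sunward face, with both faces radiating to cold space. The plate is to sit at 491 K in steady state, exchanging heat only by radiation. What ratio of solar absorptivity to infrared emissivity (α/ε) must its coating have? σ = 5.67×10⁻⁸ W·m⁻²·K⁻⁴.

Balance: αS·A = εσ·2A·T⁴ ⇒ α/ε = 2σT⁴/S.
α/ε = 2·5.67×10⁻⁸·(491)⁴/932 = 2·5.67×10⁻⁸·5.812×10¹⁰/932.

α/ε ≈ 7.07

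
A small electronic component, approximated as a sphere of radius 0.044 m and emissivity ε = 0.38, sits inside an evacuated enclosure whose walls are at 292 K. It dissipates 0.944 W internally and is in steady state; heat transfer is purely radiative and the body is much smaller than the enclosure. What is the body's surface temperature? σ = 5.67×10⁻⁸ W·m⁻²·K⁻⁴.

T ≈ 309 K

For a small grey body in a large enclosure, net radiated power = εσA(T⁴ − T_w⁴).
Steady state: P = εσA(T⁴ − T_w⁴) with A = 4πr² = 0.02433 m².
T⁴ = P/(εσA) + T_w⁴ = 0.944/(0.38·5.67×10⁻⁸·0.02433) + (292)⁴
    = 1.801×10⁹ + 7.270×10⁹ = 9.071×10⁹ K⁴.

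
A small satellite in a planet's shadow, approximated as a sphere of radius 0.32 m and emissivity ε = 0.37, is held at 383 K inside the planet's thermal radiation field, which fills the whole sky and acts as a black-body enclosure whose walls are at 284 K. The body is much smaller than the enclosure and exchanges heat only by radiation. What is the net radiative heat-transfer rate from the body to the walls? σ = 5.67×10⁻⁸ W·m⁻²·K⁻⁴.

P_net ≈ 405 W

For a small grey body in a large enclosure: P_net = εσA(T_body⁴ − T_wall⁴).
A = 4πr² = 1.287 m²; T_body⁴ − T_wall⁴ = 2.152×10¹⁰ − 6.505×10⁹ = 1.501×10¹⁰ K⁴.
|P_net| = 0.37·5.67×10⁻⁸·1.287·1.501×10¹⁰.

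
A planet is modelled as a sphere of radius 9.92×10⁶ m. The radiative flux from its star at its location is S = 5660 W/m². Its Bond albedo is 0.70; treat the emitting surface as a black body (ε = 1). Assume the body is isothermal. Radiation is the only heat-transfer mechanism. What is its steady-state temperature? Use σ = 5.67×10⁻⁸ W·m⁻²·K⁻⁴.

T ≈ 294 K

At equilibrium, absorbed power = emitted power.
Absorbing cross-section = πr² = 3.092×10¹⁴ m²; emitting surface = 4πr² = 1.237×10¹⁵ m² (ratio 4).
(1−a)S·A_cross = εσ·A_surf·T⁴  ⇒  T⁴ = (1−a)S/(4σ).
T⁴ = 0.300·5660/(4·5.67×10⁻⁸) = 7.487×10⁹ K⁴.
T = (7.487×10⁹)^(1/4).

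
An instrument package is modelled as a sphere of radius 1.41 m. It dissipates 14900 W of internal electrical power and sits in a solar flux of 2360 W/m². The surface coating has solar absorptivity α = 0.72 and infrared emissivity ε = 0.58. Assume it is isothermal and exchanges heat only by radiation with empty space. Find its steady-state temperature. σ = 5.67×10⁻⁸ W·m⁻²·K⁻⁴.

At steady state, absorbed solar power + internal power = radiated power.
Absorbed: α·S·A_cross = 0.72·2360·6.246 = 10610 W (cross-section πr²).
Total input = 10610 + 14900 = 25510 W.
Radiated: εσ·A_surf·T⁴ with A_surf = 4πr² = 24.98 m².
T⁴ = 25510/(0.58·5.67×10⁻⁸·24.98) = 3.105×10¹⁰ K⁴.

T ≈ 420 K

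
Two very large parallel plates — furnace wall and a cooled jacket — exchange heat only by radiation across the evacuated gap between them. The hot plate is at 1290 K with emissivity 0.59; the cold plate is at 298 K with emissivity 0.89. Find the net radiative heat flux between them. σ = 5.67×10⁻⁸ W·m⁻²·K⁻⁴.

q ≈ 86100 W/m²

For two infinite grey parallel plates, q = σ(T₁⁴ − T₂⁴)/(1/ε₁ + 1/ε₂ − 1).
T₁⁴ − T₂⁴ = 2.769×10¹² − 7.886×10⁹ = 2.761×10¹² K⁴.
1/ε₁ + 1/ε₂ − 1 = 1.695 + 1.124 − 1 = 1.819.
q = 5.67×10⁻⁸ × 2.761×10¹² / 1.819.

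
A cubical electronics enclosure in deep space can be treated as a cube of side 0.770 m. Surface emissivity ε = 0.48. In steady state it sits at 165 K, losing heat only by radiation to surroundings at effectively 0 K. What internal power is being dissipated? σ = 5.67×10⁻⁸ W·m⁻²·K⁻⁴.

P ≈ 71.8 W

Steady state: P = εσA T⁴.
A = 6L² = 3.557 m²; T⁴ = (165)⁴ = 7.412×10⁸ K⁴.
P = 0.48 × 5.67×10⁻⁸ × 3.557 × 7.412×10⁸.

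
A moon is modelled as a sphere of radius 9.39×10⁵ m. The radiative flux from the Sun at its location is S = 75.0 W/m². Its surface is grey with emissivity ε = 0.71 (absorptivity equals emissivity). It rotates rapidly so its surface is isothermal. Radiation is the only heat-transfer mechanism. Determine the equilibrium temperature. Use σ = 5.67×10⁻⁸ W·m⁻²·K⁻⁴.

At equilibrium, absorbed power = emitted power.
Absorbing cross-section = πr² = 2.770×10¹² m²; emitting surface = 4πr² = 1.108×10¹³ m² (ratio 4).
εS·A_cross = εσ·A_surf·T⁴  ⇒  T⁴ = S/(4σ)   (ε cancels).
T⁴ = 75.0/(4·5.67×10⁻⁸) = 3.307×10⁸ K⁴.
T = (3.307×10⁸)^(1/4).

T ≈ 135 K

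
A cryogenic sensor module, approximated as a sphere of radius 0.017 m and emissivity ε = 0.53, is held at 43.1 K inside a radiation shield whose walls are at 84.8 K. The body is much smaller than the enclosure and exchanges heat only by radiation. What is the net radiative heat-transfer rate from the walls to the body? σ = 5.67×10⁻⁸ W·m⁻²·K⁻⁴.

For a small grey body in a large enclosure: P_net = εσA(T_body⁴ − T_wall⁴).
A = 4πr² = 0.003632 m²; T_body⁴ − T_wall⁴ = 3.451×10⁶ − 5.171×10⁷ = -4.826×10⁷ K⁴.
|P_net| = 0.53·5.67×10⁻⁸·0.003632·4.826×10⁷.

P_net ≈ 0.00527 W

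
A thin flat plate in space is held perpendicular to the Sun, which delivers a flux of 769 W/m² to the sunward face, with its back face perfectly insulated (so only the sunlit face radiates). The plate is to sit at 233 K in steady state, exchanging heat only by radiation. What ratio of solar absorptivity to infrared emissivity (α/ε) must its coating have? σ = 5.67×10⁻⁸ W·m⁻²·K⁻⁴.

α/ε ≈ 0.217

Balance: αS·A = εσ·1A·T⁴ ⇒ α/ε = σT⁴/S.
α/ε = 5.67×10⁻⁸·(233)⁴/769 = 5.67×10⁻⁸·2.947×10⁹/769.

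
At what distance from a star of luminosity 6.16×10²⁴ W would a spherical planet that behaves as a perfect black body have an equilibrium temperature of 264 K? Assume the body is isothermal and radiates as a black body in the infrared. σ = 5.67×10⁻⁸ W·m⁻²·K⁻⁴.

d ≈ 2.11×10¹⁰ m

For an isothermal black-emitting sphere, (1−a)S·πr² = σ·4πr²·T⁴ ⇒ S = 4σT⁴/(1−a).
S = 4·5.67×10⁻⁸·(264)⁴/1.00 = 1102 W/m².
Flux falls as S = L/(4πd²), so d = √(L/(4πS)) = √(6.16×10²⁴/(4π·1102)).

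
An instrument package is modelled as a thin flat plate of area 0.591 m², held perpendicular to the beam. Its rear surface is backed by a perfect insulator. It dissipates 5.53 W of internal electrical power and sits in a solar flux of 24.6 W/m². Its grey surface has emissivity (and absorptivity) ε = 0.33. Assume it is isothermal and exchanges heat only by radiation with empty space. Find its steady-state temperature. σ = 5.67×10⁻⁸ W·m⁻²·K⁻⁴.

At steady state, absorbed solar power + internal power = radiated power.
Absorbed: α·S·A_cross = 0.33·24.6·0.5910 = 4.798 W (cross-section A).
Total input = 4.798 + 5.53 = 10.33 W.
Radiated: εσ·A_surf·T⁴ with A_surf = A = 0.5910 m².
T⁴ = 10.33/(0.33·5.67×10⁻⁸·0.5910) = 9.339×10⁸ K⁴.

T ≈ 175 K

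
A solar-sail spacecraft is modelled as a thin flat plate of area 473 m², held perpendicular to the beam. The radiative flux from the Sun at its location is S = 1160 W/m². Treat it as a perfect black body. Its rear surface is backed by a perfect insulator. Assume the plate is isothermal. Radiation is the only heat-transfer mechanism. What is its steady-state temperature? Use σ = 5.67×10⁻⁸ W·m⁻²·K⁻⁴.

At equilibrium, absorbed power = emitted power.
Absorbing cross-section = A = 473.0 m²; emitting surface = A = 473.0 m² (ratio 1).
S·A_cross = εσ·A_surf·T⁴  ⇒  T⁴ = S/(1σ).
T⁴ = 1.00·1160/(1·5.67×10⁻⁸) = 2.046×10¹⁰ K⁴.
T = (2.046×10¹⁰)^(1/4).

T ≈ 378 K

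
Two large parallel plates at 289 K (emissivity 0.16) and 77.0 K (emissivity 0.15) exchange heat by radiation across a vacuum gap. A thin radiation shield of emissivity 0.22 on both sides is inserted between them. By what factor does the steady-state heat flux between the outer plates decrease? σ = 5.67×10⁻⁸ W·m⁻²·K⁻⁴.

factor ≈ 1.68

Without shield: q₀ = σΔ(T⁴)/(1/ε₁+1/ε₂−1) with denominator 11.92.
With shield the two gaps are in series; the resistances add: (1/ε₁+1/ε_s−1)+(1/ε_s+1/ε₂−1) = 9.795+10.21 = 20.01.
Heat-flux ratio q₀/q = 20.01/11.92.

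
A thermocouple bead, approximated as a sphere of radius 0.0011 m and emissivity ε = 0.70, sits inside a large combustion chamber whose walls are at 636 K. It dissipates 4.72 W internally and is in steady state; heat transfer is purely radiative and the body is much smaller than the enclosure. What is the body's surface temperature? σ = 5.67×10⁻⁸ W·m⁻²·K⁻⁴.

For a small grey body in a large enclosure, net radiated power = εσA(T⁴ − T_w⁴).
Steady state: P = εσA(T⁴ − T_w⁴) with A = 4πr² = 1.521×10⁻⁵ m².
T⁴ = P/(εσA) + T_w⁴ = 4.72/(0.70·5.67×10⁻⁸·1.521×10⁻⁵) + (636)⁴
    = 7.821×10¹² + 1.636×10¹¹ = 7.985×10¹² K⁴.

T ≈ 1680 K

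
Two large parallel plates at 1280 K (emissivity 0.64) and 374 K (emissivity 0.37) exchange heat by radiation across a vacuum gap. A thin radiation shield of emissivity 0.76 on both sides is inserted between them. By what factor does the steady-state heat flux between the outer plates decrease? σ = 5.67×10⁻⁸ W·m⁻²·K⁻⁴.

Without shield: q₀ = σΔ(T⁴)/(1/ε₁+1/ε₂−1) with denominator 3.265.
With shield the two gaps are in series; the resistances add: (1/ε₁+1/ε_s−1)+(1/ε_s+1/ε₂−1) = 1.878+3.018 = 4.897.
Heat-flux ratio q₀/q = 4.897/3.265.

factor ≈ 1.50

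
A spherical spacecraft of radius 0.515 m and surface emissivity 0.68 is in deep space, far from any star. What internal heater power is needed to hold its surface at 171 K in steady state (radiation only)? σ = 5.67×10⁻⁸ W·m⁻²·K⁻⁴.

P = εσ·4πr²·T⁴.
4πr² = 3.333 m²; T⁴ = 8.550×10⁸ K⁴.
P = 0.68·5.67×10⁻⁸·3.333·8.550×10⁸.

P ≈ 110 W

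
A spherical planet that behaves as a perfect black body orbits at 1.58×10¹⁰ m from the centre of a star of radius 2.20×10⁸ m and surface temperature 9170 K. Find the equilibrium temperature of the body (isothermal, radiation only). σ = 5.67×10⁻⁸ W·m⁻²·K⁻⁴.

T ≈ 765 K

The star's surface emits σT_*⁴; at distance d the flux is S = σT_*⁴(R_*/d)².
S = 5.67×10⁻⁸·(9170)⁴·(2.20×10⁸/1.58×10¹⁰)² = 77730 W/m².
For an isothermal sphere T⁴ = (1−a)S/(4σ) = 3.427×10¹¹ K⁴.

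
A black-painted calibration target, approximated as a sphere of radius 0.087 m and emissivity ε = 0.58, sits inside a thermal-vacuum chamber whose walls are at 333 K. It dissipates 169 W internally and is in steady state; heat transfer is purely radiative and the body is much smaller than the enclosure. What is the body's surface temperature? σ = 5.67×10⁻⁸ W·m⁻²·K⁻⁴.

T ≈ 507 K

For a small grey body in a large enclosure, net radiated power = εσA(T⁴ − T_w⁴).
Steady state: P = εσA(T⁴ − T_w⁴) with A = 4πr² = 0.09511 m².
T⁴ = P/(εσA) + T_w⁴ = 169/(0.58·5.67×10⁻⁸·0.09511) + (333)⁴
    = 5.403×10¹⁰ + 1.230×10¹⁰ = 6.633×10¹⁰ K⁴.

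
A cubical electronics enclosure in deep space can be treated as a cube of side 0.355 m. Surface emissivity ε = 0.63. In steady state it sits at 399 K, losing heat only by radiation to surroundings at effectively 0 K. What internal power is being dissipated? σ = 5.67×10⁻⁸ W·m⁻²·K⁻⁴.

Steady state: P = εσA T⁴.
A = 6L² = 0.7561 m²; T⁴ = (399)⁴ = 2.534×10¹⁰ K⁴.
P = 0.63 × 5.67×10⁻⁸ × 0.7561 × 2.534×10¹⁰.

P ≈ 685 W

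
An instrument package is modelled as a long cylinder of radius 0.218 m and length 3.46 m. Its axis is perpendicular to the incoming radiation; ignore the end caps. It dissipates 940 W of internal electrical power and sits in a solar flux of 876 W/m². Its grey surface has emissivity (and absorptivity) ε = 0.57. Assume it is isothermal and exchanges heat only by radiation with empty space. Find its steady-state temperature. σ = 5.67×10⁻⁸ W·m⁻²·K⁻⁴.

T ≈ 324 K

At steady state, absorbed solar power + internal power = radiated power.
Absorbed: α·S·A_cross = 0.57·876·1.509 = 753.3 W (cross-section 2rL).
Total input = 753.3 + 940 = 1693 W.
Radiated: εσ·A_surf·T⁴ with A_surf = 2πrL = 4.739 m².
T⁴ = 1693/(0.57·5.67×10⁻⁸·4.739) = 1.105×10¹⁰ K⁴.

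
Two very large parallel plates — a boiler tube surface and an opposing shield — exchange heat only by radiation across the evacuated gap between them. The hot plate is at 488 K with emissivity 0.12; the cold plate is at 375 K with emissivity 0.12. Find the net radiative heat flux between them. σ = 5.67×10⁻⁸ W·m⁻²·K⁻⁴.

q ≈ 134 W/m²

For two infinite grey parallel plates, q = σ(T₁⁴ − T₂⁴)/(1/ε₁ + 1/ε₂ − 1).
T₁⁴ − T₂⁴ = 5.671×10¹⁰ − 1.978×10¹⁰ = 3.694×10¹⁰ K⁴.
1/ε₁ + 1/ε₂ − 1 = 8.333 + 8.333 − 1 = 15.67.
q = 5.67×10⁻⁸ × 3.694×10¹⁰ / 15.67.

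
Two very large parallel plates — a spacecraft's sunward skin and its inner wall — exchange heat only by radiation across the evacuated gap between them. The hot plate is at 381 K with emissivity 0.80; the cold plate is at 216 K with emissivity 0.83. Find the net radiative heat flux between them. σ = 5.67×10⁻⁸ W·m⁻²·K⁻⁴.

For two infinite grey parallel plates, q = σ(T₁⁴ − T₂⁴)/(1/ε₁ + 1/ε₂ − 1).
T₁⁴ − T₂⁴ = 2.107×10¹⁰ − 2.177×10⁹ = 1.889×10¹⁰ K⁴.
1/ε₁ + 1/ε₂ − 1 = 1.250 + 1.205 − 1 = 1.455.
q = 5.67×10⁻⁸ × 1.889×10¹⁰ / 1.455.

q ≈ 736 W/m²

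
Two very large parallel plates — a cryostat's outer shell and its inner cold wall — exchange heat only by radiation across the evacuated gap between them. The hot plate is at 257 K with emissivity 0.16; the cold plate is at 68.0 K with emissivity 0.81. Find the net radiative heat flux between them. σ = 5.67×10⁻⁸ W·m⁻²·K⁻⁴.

q ≈ 38.0 W/m²

For two infinite grey parallel plates, q = σ(T₁⁴ − T₂⁴)/(1/ε₁ + 1/ε₂ − 1).
T₁⁴ − T₂⁴ = 4.362×10⁹ − 2.138×10⁷ = 4.341×10⁹ K⁴.
1/ε₁ + 1/ε₂ − 1 = 6.250 + 1.235 − 1 = 6.485.
q = 5.67×10⁻⁸ × 4.341×10⁹ / 6.485.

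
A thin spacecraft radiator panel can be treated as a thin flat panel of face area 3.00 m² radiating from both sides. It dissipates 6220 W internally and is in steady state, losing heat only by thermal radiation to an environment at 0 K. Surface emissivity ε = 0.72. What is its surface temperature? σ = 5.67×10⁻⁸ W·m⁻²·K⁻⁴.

Steady state: internal power = radiated power, P = εσA T⁴.
Radiating area A = 2·3.00 = 6.000 m².
T⁴ = P/(εσA) = 6220/(0.72·5.67×10⁻⁸·6.000) = 2.539×10¹⁰ K⁴.
T = (2.539×10¹⁰)^(1/4).

T ≈ 399 K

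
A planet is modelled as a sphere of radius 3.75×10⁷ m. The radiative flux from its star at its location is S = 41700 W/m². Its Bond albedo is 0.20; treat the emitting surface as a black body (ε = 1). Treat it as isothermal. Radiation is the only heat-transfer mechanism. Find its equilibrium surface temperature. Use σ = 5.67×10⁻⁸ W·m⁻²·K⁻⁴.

T ≈ 619 K

At equilibrium, absorbed power = emitted power.
Absorbing cross-section = πr² = 4.418×10¹⁵ m²; emitting surface = 4πr² = 1.767×10¹⁶ m² (ratio 4).
(1−a)S·A_cross = εσ·A_surf·T⁴  ⇒  T⁴ = (1−a)S/(4σ).
T⁴ = 0.800·41700/(4·5.67×10⁻⁸) = 1.471×10¹¹ K⁴.
T = (1.471×10¹¹)^(1/4).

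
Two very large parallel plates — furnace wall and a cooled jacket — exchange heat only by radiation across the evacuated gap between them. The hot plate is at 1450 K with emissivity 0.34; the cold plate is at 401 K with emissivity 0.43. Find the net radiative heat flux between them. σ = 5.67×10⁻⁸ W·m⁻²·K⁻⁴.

For two infinite grey parallel plates, q = σ(T₁⁴ − T₂⁴)/(1/ε₁ + 1/ε₂ − 1).
T₁⁴ − T₂⁴ = 4.421×10¹² − 2.586×10¹⁰ = 4.395×10¹² K⁴.
1/ε₁ + 1/ε₂ − 1 = 2.941 + 2.326 − 1 = 4.267.
q = 5.67×10⁻⁸ × 4.395×10¹² / 4.267.

q ≈ 58400 W/m²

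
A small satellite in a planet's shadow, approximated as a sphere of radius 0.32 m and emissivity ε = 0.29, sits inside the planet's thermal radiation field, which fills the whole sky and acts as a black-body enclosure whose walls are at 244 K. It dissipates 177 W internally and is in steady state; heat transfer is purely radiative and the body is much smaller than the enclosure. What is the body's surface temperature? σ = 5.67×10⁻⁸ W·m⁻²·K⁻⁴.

For a small grey body in a large enclosure, net radiated power = εσA(T⁴ − T_w⁴).
Steady state: P = εσA(T⁴ − T_w⁴) with A = 4πr² = 1.287 m².
T⁴ = P/(εσA) + T_w⁴ = 177/(0.29·5.67×10⁻⁸·1.287) + (244)⁴
    = 8.365×10⁹ + 3.545×10⁹ = 1.191×10¹⁰ K⁴.

T ≈ 330 K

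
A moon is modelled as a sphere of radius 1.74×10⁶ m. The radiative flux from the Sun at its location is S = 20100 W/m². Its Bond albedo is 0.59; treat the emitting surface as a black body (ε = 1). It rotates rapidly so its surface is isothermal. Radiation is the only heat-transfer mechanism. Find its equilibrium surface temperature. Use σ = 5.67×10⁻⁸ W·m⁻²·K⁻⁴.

T ≈ 437 K

At equilibrium, absorbed power = emitted power.
Absorbing cross-section = πr² = 9.511×10¹² m²; emitting surface = 4πr² = 3.805×10¹³ m² (ratio 4).
(1−a)S·A_cross = εσ·A_surf·T⁴  ⇒  T⁴ = (1−a)S/(4σ).
T⁴ = 0.410·20100/(4·5.67×10⁻⁸) = 3.634×10¹⁰ K⁴.
T = (3.634×10¹⁰)^(1/4).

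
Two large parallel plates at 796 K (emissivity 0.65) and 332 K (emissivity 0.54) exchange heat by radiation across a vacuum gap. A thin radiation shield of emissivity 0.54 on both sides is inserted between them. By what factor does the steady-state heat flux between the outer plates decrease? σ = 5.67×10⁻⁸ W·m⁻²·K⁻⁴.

factor ≈ 2.13

Without shield: q₀ = σΔ(T⁴)/(1/ε₁+1/ε₂−1) with denominator 2.390.
With shield the two gaps are in series; the resistances add: (1/ε₁+1/ε_s−1)+(1/ε_s+1/ε₂−1) = 2.390+2.704 = 5.094.
Heat-flux ratio q₀/q = 5.094/2.390.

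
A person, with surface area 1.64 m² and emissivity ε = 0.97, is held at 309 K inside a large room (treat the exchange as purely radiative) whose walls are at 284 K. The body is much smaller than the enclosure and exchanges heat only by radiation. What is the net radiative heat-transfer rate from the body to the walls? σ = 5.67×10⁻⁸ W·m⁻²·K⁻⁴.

For a small grey body in a large enclosure: P_net = εσA(T_body⁴ − T_wall⁴).
A = 1.64 m²; T_body⁴ − T_wall⁴ = 9.117×10⁹ − 6.505×10⁹ = 2.611×10⁹ K⁴.
|P_net| = 0.97·5.67×10⁻⁸·1.640·2.611×10⁹.

P_net ≈ 236 W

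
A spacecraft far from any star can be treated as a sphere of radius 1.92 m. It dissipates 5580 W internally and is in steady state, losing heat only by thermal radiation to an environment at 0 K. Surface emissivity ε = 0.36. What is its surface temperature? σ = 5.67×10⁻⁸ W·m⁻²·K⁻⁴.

Steady state: internal power = radiated power, P = εσA T⁴.
Radiating area A = 4πr² = 46.32 m².
T⁴ = P/(εσA) = 5580/(0.36·5.67×10⁻⁸·46.32) = 5.901×10⁹ K⁴.
T = (5.901×10⁹)^(1/4).

T ≈ 277 K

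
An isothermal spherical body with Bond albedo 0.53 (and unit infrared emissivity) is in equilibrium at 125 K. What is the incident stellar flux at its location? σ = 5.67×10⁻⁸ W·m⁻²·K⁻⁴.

(1−a)S·πr² = σ·4πr²·T⁴ ⇒ S = 4σT⁴/(1−a).
S = 4·5.67×10⁻⁸·2.441×10⁸/0.470.

S ≈ 118 W/m²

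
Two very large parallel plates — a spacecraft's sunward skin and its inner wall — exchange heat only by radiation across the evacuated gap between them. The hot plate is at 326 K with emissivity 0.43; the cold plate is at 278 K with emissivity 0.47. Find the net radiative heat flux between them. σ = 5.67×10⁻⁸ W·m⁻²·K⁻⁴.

For two infinite grey parallel plates, q = σ(T₁⁴ − T₂⁴)/(1/ε₁ + 1/ε₂ − 1).
T₁⁴ − T₂⁴ = 1.129×10¹⁰ − 5.973×10⁹ = 5.322×10⁹ K⁴.
1/ε₁ + 1/ε₂ − 1 = 2.326 + 2.128 − 1 = 3.453.
q = 5.67×10⁻⁸ × 5.322×10⁹ / 3.453.

q ≈ 87.4 W/m²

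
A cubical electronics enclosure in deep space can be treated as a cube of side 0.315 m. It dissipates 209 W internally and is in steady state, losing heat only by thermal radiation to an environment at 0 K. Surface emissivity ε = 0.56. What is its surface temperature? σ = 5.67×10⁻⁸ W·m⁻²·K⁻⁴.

Steady state: internal power = radiated power, P = εσA T⁴.
Radiating area A = 6L² = 0.5954 m².
T⁴ = P/(εσA) = 209/(0.56·5.67×10⁻⁸·0.5954) = 1.106×10¹⁰ K⁴.
T = (1.106×10¹⁰)^(1/4).

T ≈ 324 K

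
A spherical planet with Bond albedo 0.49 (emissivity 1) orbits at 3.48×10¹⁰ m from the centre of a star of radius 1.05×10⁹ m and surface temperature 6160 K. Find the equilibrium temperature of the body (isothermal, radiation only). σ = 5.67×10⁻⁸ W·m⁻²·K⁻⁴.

T ≈ 639 K

The star's surface emits σT_*⁴; at distance d the flux is S = σT_*⁴(R_*/d)².
S = 5.67×10⁻⁸·(6160)⁴·(1.05×10⁹/3.48×10¹⁰)² = 74320 W/m².
For an isothermal sphere T⁴ = (1−a)S/(4σ) = 1.671×10¹¹ K⁴.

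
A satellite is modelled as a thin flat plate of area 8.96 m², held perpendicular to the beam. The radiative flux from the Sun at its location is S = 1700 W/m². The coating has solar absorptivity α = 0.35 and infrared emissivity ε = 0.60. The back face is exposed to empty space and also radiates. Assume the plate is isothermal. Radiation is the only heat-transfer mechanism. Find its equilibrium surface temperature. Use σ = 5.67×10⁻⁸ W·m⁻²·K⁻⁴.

T ≈ 306 K

At equilibrium, absorbed power = emitted power.
Absorbing cross-section = A = 8.960 m²; emitting surface = 2A = 17.92 m² (ratio 2).
αS·A_cross = εσ·A_surf·T⁴  ⇒  T⁴ = αS/(ε·2σ).
T⁴ = 0.350·1700/(0.60·2·5.67×10⁻⁸) = 8.745×10⁹ K⁴.
T = (8.745×10⁹)^(1/4).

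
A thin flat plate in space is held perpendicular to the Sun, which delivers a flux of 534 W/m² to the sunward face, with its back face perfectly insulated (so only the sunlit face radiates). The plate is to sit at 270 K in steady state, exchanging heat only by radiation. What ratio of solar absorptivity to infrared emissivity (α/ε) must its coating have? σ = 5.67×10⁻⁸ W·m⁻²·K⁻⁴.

Balance: αS·A = εσ·1A·T⁴ ⇒ α/ε = σT⁴/S.
α/ε = 5.67×10⁻⁸·(270)⁴/534 = 5.67×10⁻⁸·5.314×10⁹/534.

α/ε ≈ 0.564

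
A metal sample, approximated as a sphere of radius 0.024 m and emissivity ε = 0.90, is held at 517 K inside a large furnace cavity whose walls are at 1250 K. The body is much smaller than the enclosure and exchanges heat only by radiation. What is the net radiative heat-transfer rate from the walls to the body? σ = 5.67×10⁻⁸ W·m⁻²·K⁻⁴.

For a small grey body in a large enclosure: P_net = εσA(T_body⁴ − T_wall⁴).
A = 4πr² = 0.007238 m²; T_body⁴ − T_wall⁴ = 7.144×10¹⁰ − 2.441×10¹² = -2.370×10¹² K⁴.
|P_net| = 0.90·5.67×10⁻⁸·0.007238·2.370×10¹².

P_net ≈ 875 W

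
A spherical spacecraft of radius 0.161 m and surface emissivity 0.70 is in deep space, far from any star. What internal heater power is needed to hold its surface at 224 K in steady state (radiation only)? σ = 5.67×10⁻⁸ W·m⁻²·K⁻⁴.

P = εσ·4πr²·T⁴.
4πr² = 0.3257 m²; T⁴ = 2.518×10⁹ K⁴.
P = 0.70·5.67×10⁻⁸·0.3257·2.518×10⁹.

P ≈ 32.5 W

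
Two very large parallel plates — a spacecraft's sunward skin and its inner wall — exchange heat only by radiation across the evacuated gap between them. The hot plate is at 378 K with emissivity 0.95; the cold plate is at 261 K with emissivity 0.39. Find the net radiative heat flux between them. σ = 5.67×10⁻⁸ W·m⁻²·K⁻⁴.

q ≈ 342 W/m²

For two infinite grey parallel plates, q = σ(T₁⁴ − T₂⁴)/(1/ε₁ + 1/ε₂ − 1).
T₁⁴ − T₂⁴ = 2.042×10¹⁰ − 4.640×10⁹ = 1.578×10¹⁰ K⁴.
1/ε₁ + 1/ε₂ − 1 = 1.053 + 2.564 − 1 = 2.617.
q = 5.67×10⁻⁸ × 1.578×10¹⁰ / 2.617.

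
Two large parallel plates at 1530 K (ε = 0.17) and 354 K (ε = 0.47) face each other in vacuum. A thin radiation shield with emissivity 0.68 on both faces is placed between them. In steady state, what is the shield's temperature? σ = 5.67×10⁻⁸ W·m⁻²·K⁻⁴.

In steady state the net flux on the hot side equals that on the cold side.
σ(T₁⁴−T_s⁴)/D₁ = σ(T_s⁴−T₂⁴)/D₂, with D₁ = 1/ε₁+1/ε_s−1 = 6.353, D₂ = 1/ε_s+1/ε₂−1 = 2.598.
Solve for T_s⁴: T_s⁴ = (D₂·T₁⁴ + D₁·T₂⁴)/(D₁+D₂) = 1.602×10¹² K⁴.

T_s ≈ 1120 K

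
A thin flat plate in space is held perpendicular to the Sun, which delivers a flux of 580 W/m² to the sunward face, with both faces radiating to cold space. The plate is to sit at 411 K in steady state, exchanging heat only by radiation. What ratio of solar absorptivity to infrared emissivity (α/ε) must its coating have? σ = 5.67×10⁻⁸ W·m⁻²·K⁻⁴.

Balance: αS·A = εσ·2A·T⁴ ⇒ α/ε = 2σT⁴/S.
α/ε = 2·5.67×10⁻⁸·(411)⁴/580 = 2·5.67×10⁻⁸·2.853×10¹⁰/580.

α/ε ≈ 5.58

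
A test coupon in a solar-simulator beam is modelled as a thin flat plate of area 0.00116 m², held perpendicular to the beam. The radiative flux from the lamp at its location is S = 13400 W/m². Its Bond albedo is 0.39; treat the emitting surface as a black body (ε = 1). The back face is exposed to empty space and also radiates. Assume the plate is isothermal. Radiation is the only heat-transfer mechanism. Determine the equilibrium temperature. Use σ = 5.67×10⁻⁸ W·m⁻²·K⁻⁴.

T ≈ 518 K

At equilibrium, absorbed power = emitted power.
Absorbing cross-section = A = 0.001160 m²; emitting surface = 2A = 0.002320 m² (ratio 2).
(1−a)S·A_cross = εσ·A_surf·T⁴  ⇒  T⁴ = (1−a)S/(2σ).
T⁴ = 0.610·13400/(2·5.67×10⁻⁸) = 7.208×10¹⁰ K⁴.
T = (7.208×10¹⁰)^(1/4).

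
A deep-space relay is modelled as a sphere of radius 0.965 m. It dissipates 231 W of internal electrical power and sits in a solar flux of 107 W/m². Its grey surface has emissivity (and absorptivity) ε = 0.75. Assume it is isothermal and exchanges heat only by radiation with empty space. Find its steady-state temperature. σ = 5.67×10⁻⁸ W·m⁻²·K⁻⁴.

At steady state, absorbed solar power + internal power = radiated power.
Absorbed: α·S·A_cross = 0.75·107·2.926 = 234.8 W (cross-section πr²).
Total input = 234.8 + 231 = 465.8 W.
Radiated: εσ·A_surf·T⁴ with A_surf = 4πr² = 11.70 m².
T⁴ = 465.8/(0.75·5.67×10⁻⁸·11.70) = 9.360×10⁸ K⁴.

T ≈ 175 K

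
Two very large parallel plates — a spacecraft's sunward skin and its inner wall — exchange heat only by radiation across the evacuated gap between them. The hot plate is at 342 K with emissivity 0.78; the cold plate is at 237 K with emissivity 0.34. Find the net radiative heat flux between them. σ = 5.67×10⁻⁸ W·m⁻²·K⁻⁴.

q ≈ 185 W/m²

For two infinite grey parallel plates, q = σ(T₁⁴ − T₂⁴)/(1/ε₁ + 1/ε₂ − 1).
T₁⁴ − T₂⁴ = 1.368×10¹⁰ − 3.155×10⁹ = 1.053×10¹⁰ K⁴.
1/ε₁ + 1/ε₂ − 1 = 1.282 + 2.941 − 1 = 3.223.
q = 5.67×10⁻⁸ × 1.053×10¹⁰ / 3.223.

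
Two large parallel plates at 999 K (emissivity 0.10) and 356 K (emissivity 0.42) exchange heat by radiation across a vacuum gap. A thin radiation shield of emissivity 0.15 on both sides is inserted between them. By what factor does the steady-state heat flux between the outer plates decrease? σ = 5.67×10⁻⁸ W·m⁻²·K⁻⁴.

factor ≈ 2.08

Without shield: q₀ = σΔ(T⁴)/(1/ε₁+1/ε₂−1) with denominator 11.38.
With shield the two gaps are in series; the resistances add: (1/ε₁+1/ε_s−1)+(1/ε_s+1/ε₂−1) = 15.67+8.048 = 23.71.
Heat-flux ratio q₀/q = 23.71/11.38.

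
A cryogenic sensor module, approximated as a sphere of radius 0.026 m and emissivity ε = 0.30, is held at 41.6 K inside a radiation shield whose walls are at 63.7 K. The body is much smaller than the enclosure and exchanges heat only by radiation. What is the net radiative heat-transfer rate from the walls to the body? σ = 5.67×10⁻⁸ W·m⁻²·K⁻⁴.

P_net ≈ 0.00195 W

For a small grey body in a large enclosure: P_net = εσA(T_body⁴ − T_wall⁴).
A = 4πr² = 0.008495 m²; T_body⁴ − T_wall⁴ = 2.995×10⁶ − 1.646×10⁷ = -1.347×10⁷ K⁴.
|P_net| = 0.30·5.67×10⁻⁸·0.008495·1.347×10⁷.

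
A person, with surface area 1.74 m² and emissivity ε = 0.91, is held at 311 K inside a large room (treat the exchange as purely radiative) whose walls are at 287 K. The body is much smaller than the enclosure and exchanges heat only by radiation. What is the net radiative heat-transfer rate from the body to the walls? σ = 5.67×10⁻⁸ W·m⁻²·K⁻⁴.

P_net ≈ 231 W

For a small grey body in a large enclosure: P_net = εσA(T_body⁴ − T_wall⁴).
A = 1.74 m²; T_body⁴ − T_wall⁴ = 9.355×10⁹ − 6.785×10⁹ = 2.570×10⁹ K⁴.
|P_net| = 0.91·5.67×10⁻⁸·1.740·2.570×10⁹.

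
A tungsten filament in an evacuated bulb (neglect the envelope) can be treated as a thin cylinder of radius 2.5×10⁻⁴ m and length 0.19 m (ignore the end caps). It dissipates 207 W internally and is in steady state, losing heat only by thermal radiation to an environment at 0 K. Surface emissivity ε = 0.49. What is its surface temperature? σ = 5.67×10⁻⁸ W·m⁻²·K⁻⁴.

Steady state: internal power = radiated power, P = εσA T⁴.
Radiating area A = 2πrL = 2.985×10⁻⁴ m².
T⁴ = P/(εσA) = 207/(0.49·5.67×10⁻⁸·2.985×10⁻⁴) = 2.496×10¹³ K⁴.
T = (2.496×10¹³)^(1/4).

T ≈ 2240 K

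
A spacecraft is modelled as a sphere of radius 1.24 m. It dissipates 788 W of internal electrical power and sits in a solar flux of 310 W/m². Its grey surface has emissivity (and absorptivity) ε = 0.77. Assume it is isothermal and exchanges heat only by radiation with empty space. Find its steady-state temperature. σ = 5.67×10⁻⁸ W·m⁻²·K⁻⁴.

T ≈ 219 K

At steady state, absorbed solar power + internal power = radiated power.
Absorbed: α·S·A_cross = 0.77·310·4.831 = 1153 W (cross-section πr²).
Total input = 1153 + 788 = 1941 W.
Radiated: εσ·A_surf·T⁴ with A_surf = 4πr² = 19.32 m².
T⁴ = 1941/(0.77·5.67×10⁻⁸·19.32) = 2.301×10⁹ K⁴.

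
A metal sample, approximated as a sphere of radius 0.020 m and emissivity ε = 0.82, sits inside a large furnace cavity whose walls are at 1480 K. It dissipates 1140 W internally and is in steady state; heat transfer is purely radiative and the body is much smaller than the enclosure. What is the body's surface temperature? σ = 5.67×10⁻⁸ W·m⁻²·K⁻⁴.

For a small grey body in a large enclosure, net radiated power = εσA(T⁴ − T_w⁴).
Steady state: P = εσA(T⁴ − T_w⁴) with A = 4πr² = 0.005027 m².
T⁴ = P/(εσA) + T_w⁴ = 1140/(0.82·5.67×10⁻⁸·0.005027) + (1480)⁴
    = 4.878×10¹² + 4.798×10¹² = 9.676×10¹² K⁴.

T ≈ 1760 K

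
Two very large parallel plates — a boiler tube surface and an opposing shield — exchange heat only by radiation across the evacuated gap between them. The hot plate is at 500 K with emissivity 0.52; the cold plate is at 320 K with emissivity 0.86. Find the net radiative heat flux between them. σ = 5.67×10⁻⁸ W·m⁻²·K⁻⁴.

For two infinite grey parallel plates, q = σ(T₁⁴ − T₂⁴)/(1/ε₁ + 1/ε₂ − 1).
T₁⁴ − T₂⁴ = 6.250×10¹⁰ − 1.049×10¹⁰ = 5.201×10¹⁰ K⁴.
1/ε₁ + 1/ε₂ − 1 = 1.923 + 1.163 − 1 = 2.086.
q = 5.67×10⁻⁸ × 5.201×10¹⁰ / 2.086.

q ≈ 1410 W/m²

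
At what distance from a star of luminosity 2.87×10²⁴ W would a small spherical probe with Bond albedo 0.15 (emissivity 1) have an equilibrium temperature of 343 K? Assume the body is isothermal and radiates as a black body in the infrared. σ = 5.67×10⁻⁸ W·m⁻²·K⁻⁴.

d ≈ 7.86×10⁹ m

For an isothermal black-emitting sphere, (1−a)S·πr² = σ·4πr²·T⁴ ⇒ S = 4σT⁴/(1−a).
S = 4·5.67×10⁻⁸·(343)⁴/0.850 = 3693 W/m².
Flux falls as S = L/(4πd²), so d = √(L/(4πS)) = √(2.87×10²⁴/(4π·3693)).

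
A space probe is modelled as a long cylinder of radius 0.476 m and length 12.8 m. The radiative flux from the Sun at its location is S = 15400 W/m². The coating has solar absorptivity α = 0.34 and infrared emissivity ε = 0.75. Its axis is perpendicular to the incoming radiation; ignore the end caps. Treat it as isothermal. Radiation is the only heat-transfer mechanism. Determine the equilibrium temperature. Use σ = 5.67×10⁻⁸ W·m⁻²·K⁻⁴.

T ≈ 445 K

At equilibrium, absorbed power = emitted power.
Absorbing cross-section = 2rL = 12.19 m²; emitting surface = 2πrL = 38.28 m² (ratio π).
αS·A_cross = εσ·A_surf·T⁴  ⇒  T⁴ = αS/(ε·πσ).
T⁴ = 0.340·15400/(0.75·π·5.67×10⁻⁸) = 3.919×10¹⁰ K⁴.
T = (3.919×10¹⁰)^(1/4).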